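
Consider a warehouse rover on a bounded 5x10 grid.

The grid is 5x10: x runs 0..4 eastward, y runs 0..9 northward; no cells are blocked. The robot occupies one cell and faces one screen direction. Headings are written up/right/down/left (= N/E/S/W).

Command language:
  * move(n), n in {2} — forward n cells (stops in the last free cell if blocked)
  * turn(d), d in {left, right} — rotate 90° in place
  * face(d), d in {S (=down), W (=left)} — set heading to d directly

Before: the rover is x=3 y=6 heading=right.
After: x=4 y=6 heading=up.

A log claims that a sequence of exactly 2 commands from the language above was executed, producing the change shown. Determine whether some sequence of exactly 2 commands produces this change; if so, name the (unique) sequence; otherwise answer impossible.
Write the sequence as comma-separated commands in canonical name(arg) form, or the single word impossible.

key: cell and facing (now N) both changed — the 2 commands mix motion and turning
start: x=3 y=6 heading=right
t=1 move(2) ⇒ x=4 y=6 heading=right
t=2 turn(left) ⇒ x=4 y=6 heading=up
no other 2-command option fits: unique.

move(2), turn(left)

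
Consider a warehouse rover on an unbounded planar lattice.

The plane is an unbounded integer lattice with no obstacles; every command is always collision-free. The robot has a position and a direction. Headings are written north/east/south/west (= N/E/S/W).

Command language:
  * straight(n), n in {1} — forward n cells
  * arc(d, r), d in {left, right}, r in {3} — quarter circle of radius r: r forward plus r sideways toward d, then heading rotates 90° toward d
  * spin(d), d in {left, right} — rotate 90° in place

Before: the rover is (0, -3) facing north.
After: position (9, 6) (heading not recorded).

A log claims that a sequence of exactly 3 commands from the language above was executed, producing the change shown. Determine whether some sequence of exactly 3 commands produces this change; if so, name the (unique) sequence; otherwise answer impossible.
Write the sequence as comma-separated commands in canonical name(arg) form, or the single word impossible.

from: (0, -3) facing north
[1] after arc(right, 3): (3, 0) facing east
[2] after arc(left, 3): (6, 3) facing north
[3] after arc(right, 3): (9, 6) facing east
no rival 3-sequence matches.

arc(right, 3), arc(left, 3), arc(right, 3)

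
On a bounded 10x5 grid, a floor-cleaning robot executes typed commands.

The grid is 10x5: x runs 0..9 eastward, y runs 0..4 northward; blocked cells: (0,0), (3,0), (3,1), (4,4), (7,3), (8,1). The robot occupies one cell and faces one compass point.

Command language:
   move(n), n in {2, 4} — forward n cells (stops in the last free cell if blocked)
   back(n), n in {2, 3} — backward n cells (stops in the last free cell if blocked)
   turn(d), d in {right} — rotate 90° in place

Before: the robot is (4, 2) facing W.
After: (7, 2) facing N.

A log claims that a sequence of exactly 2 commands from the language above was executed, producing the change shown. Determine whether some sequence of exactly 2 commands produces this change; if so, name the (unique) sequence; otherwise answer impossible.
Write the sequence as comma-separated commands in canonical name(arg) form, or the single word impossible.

key: order matters: swapping back(3) and turn(right) lands elsewhere
start: (4, 2) facing W
1. back(3) → (7, 2) facing W
2. turn(right) → (7, 2) facing N
all 25 alternatives checked — unique.

back(3), turn(right)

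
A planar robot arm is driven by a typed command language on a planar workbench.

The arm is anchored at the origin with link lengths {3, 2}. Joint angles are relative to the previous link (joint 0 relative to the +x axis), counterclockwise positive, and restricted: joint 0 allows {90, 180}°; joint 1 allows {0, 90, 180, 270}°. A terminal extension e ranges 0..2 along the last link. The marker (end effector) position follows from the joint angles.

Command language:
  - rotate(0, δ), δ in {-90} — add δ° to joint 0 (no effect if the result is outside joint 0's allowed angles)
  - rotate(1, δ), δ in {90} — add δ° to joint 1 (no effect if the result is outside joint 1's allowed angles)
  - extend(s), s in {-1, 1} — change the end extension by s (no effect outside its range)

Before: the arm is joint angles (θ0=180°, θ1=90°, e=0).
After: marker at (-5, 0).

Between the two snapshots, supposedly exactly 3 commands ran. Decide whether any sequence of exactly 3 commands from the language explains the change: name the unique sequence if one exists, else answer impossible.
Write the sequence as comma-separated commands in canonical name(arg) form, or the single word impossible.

rotate(1, 90), rotate(1, 90), rotate(1, 90)

start: joint angles (θ0=180°, θ1=90°, e=0)
[1] after rotate(1, 90): joint angles (θ0=180°, θ1=180°, e=0)
[2] after rotate(1, 90): joint angles (θ0=180°, θ1=270°, e=0)
[3] after rotate(1, 90): joint angles (θ0=180°, θ1=0°, e=0)
all 64 alternatives checked — unique.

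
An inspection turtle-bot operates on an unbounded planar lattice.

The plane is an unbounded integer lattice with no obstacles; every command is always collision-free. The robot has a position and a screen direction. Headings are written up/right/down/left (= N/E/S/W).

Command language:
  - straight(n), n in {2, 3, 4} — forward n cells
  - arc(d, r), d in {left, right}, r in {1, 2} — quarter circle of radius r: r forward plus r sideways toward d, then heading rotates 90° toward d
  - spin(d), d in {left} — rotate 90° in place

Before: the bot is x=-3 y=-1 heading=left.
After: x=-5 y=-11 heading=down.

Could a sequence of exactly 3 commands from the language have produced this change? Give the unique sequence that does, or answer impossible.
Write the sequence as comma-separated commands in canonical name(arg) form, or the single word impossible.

arc(left, 2), straight(4), straight(4)

key: position moved to (-5,-11) AND the heading swung to S — translation plus rotation needed
from: x=-3 y=-1 heading=left
1. arc(left, 2) → x=-5 y=-3 heading=down
2. straight(4) → x=-5 y=-7 heading=down
3. straight(4) → x=-5 y=-11 heading=down
all 512 alternatives checked — unique.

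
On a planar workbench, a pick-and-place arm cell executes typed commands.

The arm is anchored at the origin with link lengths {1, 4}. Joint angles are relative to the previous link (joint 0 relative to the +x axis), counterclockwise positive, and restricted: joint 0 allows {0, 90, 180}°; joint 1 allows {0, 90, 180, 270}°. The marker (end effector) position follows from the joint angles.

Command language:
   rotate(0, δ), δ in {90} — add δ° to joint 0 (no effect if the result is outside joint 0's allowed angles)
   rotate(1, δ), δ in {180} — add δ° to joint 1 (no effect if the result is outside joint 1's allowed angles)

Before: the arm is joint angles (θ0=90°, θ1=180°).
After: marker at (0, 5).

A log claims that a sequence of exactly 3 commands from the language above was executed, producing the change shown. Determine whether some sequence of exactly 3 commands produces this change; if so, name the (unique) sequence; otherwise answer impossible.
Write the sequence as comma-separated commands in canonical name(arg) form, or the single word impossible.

rotate(1, 180), rotate(1, 180), rotate(1, 180)

initial: joint angles (θ0=90°, θ1=180°)
[1] after rotate(1, 180): joint angles (θ0=90°, θ1=0°)
[2] after rotate(1, 180): joint angles (θ0=90°, θ1=180°)
[3] after rotate(1, 180): joint angles (θ0=90°, θ1=0°)
no rival 3-sequence matches.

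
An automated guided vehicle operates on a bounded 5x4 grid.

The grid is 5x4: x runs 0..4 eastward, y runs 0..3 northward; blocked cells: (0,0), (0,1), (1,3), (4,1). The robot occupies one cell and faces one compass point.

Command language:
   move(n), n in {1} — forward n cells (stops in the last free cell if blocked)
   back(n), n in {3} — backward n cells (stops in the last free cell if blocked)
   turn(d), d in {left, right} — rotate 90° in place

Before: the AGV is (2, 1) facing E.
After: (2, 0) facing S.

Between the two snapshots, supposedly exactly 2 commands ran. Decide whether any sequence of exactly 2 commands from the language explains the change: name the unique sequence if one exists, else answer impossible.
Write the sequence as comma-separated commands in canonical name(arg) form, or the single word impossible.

turn(right), move(1)

key: cell and facing (now S) both changed — the 2 commands mix motion and turning
t0: (2, 1) facing E
1. turn(right) → (2, 1) facing S
2. move(1) → (2, 0) facing S
all 16 alternatives checked — unique.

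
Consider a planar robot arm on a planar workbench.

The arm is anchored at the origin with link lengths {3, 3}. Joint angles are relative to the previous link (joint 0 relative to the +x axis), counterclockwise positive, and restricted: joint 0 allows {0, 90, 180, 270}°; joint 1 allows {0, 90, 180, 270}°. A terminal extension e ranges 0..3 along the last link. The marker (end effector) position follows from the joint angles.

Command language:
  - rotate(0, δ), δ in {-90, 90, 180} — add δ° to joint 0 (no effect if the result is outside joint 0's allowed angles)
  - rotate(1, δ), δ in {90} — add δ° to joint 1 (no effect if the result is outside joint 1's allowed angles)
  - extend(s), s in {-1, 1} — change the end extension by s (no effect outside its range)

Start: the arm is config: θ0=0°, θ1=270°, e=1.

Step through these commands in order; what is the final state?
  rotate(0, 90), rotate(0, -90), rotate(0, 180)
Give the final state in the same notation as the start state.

initial: config: θ0=0°, θ1=270°, e=1
step 1 (rotate(0, 90)): config: θ0=90°, θ1=270°, e=1
step 2 (rotate(0, -90)): config: θ0=0°, θ1=270°, e=1
step 3 (rotate(0, 180)): config: θ0=180°, θ1=270°, e=1

config: θ0=180°, θ1=270°, e=1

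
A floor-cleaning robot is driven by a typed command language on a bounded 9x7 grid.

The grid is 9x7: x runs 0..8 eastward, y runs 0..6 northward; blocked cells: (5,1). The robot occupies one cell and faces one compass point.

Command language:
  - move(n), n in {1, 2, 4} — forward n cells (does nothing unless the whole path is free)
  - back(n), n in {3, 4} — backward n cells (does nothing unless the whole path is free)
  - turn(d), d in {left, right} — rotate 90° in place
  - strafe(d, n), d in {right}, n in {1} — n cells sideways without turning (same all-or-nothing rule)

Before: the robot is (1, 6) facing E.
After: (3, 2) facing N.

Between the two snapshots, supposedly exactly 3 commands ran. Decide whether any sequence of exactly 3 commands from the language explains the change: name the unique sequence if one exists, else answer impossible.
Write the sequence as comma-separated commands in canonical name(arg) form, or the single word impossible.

key: position moved to (3,2) AND the heading swung to N — translation plus rotation needed
begin: (1, 6) facing E
[1] after move(2): (3, 6) facing E
[2] after turn(left): (3, 6) facing N
[3] after back(4): (3, 2) facing N
all 512 alternatives checked — unique.

move(2), turn(left), back(4)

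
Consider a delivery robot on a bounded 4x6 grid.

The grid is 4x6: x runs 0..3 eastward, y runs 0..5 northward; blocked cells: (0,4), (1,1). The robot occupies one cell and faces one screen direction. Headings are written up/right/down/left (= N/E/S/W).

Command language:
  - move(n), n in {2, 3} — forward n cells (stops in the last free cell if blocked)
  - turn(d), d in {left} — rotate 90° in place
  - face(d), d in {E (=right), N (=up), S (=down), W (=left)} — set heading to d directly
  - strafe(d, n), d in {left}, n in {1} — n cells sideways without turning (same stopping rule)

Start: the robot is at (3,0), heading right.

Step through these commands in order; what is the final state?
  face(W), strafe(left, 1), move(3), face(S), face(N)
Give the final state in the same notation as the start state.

from: at (3,0), heading right
t=1 face(W) ⇒ at (3,0), heading left
t=2 strafe(left, 1) ⇒ at (3,0), heading left
t=3 move(3) ⇒ at (0,0), heading left
t=4 face(S) ⇒ at (0,0), heading down
t=5 face(N) ⇒ at (0,0), heading up

at (0,0), heading up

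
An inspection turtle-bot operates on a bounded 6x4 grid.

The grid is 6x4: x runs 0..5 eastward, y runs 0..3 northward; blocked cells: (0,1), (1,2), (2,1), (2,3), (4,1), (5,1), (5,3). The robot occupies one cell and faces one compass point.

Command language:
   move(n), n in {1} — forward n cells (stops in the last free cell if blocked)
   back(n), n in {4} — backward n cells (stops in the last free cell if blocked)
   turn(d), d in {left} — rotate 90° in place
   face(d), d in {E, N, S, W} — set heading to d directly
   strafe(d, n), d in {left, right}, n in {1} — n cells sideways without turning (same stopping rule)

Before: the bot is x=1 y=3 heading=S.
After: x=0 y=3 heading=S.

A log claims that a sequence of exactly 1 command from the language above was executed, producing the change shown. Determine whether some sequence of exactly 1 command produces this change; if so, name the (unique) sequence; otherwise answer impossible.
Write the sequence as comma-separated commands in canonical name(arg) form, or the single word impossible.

key: heading stays S — the single command does not turn
t0: x=1 y=3 heading=S
step 1 (strafe(right, 1)): x=0 y=3 heading=S
uniquely the one of 9 1-step routes that fits.

strafe(right, 1)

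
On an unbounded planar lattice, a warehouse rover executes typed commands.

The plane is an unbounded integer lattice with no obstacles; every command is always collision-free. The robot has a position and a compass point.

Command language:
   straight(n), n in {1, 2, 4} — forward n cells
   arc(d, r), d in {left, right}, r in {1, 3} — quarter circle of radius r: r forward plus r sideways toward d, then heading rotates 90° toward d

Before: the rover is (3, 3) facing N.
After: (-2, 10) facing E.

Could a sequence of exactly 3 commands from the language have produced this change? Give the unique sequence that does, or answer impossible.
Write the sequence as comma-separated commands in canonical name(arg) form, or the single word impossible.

key: running arc(right, 1) before arc(left, 3) would end elsewhere — order is forced
initial: (3, 3) facing N
[1] after arc(left, 3): (0, 6) facing W
[2] after arc(right, 3): (-3, 9) facing N
[3] after arc(right, 1): (-2, 10) facing E
no rival 3-sequence matches.

arc(left, 3), arc(right, 3), arc(right, 1)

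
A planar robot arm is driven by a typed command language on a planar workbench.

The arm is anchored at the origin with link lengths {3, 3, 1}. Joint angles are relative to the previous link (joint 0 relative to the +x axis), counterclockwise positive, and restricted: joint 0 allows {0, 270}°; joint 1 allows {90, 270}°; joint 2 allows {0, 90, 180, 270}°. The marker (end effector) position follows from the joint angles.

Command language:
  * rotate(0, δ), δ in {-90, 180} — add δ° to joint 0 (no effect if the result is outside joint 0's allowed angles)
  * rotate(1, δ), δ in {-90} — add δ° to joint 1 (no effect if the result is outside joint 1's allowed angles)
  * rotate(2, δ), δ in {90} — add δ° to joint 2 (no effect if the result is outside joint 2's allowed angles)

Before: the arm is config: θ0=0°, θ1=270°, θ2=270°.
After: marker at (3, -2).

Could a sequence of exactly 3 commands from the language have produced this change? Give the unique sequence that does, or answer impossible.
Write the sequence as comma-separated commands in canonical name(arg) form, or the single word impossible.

start: config: θ0=0°, θ1=270°, θ2=270°
[1] after rotate(2, 90): config: θ0=0°, θ1=270°, θ2=0°
[2] after rotate(2, 90): config: θ0=0°, θ1=270°, θ2=90°
[3] after rotate(2, 90): config: θ0=0°, θ1=270°, θ2=180°
all 64 alternatives checked — unique.

rotate(2, 90), rotate(2, 90), rotate(2, 90)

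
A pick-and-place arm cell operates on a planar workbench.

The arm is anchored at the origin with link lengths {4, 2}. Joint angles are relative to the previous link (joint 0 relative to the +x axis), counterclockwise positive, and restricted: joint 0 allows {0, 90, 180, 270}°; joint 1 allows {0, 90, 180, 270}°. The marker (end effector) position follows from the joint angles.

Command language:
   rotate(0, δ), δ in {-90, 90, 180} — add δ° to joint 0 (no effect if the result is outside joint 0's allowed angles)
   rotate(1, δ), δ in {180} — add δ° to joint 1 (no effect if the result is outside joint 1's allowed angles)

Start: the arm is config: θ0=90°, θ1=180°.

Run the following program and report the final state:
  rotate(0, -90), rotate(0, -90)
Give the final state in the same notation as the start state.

start: config: θ0=90°, θ1=180°
[1] after rotate(0, -90): config: θ0=0°, θ1=180°
[2] after rotate(0, -90): config: θ0=270°, θ1=180°

config: θ0=270°, θ1=180°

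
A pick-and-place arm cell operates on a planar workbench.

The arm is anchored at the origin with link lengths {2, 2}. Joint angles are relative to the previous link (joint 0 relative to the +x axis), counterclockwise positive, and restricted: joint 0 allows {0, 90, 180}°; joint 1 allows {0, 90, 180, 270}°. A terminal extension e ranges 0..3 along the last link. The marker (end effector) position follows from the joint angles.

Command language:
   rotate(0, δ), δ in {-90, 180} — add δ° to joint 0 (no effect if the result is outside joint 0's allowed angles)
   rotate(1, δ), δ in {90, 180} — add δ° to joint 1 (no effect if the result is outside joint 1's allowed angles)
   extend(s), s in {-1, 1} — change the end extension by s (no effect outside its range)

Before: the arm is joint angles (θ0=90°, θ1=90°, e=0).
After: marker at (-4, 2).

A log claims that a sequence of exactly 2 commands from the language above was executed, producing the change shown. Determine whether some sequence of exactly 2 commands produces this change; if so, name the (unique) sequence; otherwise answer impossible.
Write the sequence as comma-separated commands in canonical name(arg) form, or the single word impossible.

extend(1), extend(1)

t0: joint angles (θ0=90°, θ1=90°, e=0)
1. extend(1) → joint angles (θ0=90°, θ1=90°, e=1)
2. extend(1) → joint angles (θ0=90°, θ1=90°, e=2)
no other 2-command option fits: unique.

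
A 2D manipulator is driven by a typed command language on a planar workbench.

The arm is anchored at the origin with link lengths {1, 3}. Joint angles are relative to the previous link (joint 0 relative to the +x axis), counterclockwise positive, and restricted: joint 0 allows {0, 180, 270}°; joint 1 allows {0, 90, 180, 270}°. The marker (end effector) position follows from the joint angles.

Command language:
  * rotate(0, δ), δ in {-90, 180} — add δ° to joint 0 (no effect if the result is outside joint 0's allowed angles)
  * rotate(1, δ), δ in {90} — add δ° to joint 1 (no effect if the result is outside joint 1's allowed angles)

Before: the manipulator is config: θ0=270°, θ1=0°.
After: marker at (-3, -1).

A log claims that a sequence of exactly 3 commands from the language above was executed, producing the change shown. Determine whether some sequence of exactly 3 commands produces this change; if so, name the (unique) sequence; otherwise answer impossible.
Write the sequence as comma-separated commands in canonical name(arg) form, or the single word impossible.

rotate(1, 90), rotate(1, 90), rotate(1, 90)

begin: config: θ0=270°, θ1=0°
1. rotate(1, 90) → config: θ0=270°, θ1=90°
2. rotate(1, 90) → config: θ0=270°, θ1=180°
3. rotate(1, 90) → config: θ0=270°, θ1=270°
no rival 3-sequence matches.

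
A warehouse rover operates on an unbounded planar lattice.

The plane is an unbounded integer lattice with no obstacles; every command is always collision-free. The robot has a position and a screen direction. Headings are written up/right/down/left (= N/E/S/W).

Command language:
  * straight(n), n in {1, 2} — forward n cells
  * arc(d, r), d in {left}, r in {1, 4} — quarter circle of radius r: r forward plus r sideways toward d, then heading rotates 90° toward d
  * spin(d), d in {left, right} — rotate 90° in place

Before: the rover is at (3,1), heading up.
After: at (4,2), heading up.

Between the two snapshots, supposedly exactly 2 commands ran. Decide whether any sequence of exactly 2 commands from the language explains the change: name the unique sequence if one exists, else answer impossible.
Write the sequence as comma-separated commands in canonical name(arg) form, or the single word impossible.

spin(right), arc(left, 1)

key: still facing N at the end — net rotation zero over 2 steps
t0: at (3,1), heading up
step 1 (spin(right)): at (3,1), heading right
step 2 (arc(left, 1)): at (4,2), heading up
uniquely the one of 36 2-step routes that fits.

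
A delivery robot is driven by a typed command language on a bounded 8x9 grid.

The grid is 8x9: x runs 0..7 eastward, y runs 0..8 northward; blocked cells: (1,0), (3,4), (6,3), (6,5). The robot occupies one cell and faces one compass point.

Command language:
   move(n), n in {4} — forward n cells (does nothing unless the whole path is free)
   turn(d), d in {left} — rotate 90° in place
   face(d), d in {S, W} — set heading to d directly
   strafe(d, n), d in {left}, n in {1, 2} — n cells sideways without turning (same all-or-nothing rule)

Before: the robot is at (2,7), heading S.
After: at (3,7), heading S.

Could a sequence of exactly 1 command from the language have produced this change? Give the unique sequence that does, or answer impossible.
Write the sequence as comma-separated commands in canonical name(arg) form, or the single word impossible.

strafe(left, 1)

key: still facing S — the one step turns nothing
begin: at (2,7), heading S
1. strafe(left, 1) → at (3,7), heading S
no rival 1-sequence matches.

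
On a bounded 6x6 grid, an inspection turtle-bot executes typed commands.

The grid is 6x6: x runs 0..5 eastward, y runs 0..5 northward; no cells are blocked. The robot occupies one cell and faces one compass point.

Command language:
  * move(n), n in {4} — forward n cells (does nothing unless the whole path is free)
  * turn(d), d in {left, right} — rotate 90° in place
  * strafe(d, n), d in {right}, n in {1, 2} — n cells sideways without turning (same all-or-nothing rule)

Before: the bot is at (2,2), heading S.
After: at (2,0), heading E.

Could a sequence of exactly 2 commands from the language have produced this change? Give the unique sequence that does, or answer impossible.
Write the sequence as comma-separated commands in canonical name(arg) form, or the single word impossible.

turn(left), strafe(right, 2)

key: cell and facing (now E) both changed — the 2 commands mix motion and turning
begin: at (2,2), heading S
[1] after turn(left): at (2,2), heading E
[2] after strafe(right, 2): at (2,0), heading E
all 25 alternatives checked — unique.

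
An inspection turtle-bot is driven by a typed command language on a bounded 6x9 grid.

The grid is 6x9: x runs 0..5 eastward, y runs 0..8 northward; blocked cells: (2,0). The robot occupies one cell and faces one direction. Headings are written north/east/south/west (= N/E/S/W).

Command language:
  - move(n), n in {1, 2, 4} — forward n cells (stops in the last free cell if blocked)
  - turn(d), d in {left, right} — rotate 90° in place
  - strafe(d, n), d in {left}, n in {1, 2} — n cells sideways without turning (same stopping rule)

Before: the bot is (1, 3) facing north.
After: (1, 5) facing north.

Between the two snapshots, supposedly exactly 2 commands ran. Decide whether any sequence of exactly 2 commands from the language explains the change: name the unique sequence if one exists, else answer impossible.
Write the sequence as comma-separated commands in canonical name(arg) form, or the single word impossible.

key: heading stays N — no command in the sequence turns
from: (1, 3) facing north
step 1 (move(1)): (1, 4) facing north
step 2 (move(1)): (1, 5) facing north
all 49 alternatives checked — unique.

move(1), move(1)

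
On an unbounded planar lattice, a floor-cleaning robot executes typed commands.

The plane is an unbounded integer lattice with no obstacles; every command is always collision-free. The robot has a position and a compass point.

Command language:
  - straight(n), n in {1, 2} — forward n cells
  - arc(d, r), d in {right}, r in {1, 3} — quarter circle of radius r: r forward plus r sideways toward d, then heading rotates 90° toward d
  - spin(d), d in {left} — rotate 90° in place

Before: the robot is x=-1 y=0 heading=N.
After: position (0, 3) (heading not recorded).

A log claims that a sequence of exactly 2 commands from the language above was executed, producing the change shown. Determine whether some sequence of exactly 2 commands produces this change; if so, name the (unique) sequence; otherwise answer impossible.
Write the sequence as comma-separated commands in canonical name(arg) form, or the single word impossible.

straight(2), arc(right, 1)

key: order matters: swapping straight(2) and arc(right, 1) lands elsewhere
start: x=-1 y=0 heading=N
step 1 (straight(2)): x=-1 y=2 heading=N
step 2 (arc(right, 1)): x=0 y=3 heading=E
uniquely the one of 25 2-step routes that fits.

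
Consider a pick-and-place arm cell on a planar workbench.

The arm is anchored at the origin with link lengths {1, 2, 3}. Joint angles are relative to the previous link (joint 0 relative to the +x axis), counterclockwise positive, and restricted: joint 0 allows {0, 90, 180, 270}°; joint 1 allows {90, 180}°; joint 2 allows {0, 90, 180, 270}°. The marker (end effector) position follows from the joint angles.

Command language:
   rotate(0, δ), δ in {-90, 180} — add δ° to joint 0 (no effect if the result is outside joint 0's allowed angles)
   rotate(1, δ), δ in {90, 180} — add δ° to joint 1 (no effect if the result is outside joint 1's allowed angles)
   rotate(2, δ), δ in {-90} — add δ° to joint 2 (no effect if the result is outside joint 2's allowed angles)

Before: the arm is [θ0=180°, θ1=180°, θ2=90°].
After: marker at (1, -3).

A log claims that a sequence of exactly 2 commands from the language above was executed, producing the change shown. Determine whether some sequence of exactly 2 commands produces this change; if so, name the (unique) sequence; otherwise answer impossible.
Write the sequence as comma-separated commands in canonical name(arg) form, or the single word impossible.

initial: [θ0=180°, θ1=180°, θ2=90°]
t=1 rotate(2, -90) ⇒ [θ0=180°, θ1=180°, θ2=0°]
t=2 rotate(2, -90) ⇒ [θ0=180°, θ1=180°, θ2=270°]
all 25 alternatives checked — unique.

rotate(2, -90), rotate(2, -90)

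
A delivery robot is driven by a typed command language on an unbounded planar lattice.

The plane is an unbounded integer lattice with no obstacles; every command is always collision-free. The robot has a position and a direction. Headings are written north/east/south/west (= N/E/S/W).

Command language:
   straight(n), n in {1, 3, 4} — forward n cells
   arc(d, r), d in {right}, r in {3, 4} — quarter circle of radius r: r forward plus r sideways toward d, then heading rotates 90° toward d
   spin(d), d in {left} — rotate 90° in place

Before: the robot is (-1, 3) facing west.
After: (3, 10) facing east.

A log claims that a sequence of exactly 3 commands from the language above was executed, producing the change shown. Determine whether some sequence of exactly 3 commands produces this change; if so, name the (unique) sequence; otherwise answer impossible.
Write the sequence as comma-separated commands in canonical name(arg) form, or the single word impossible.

arc(right, 3), arc(right, 4), straight(3)

key: order matters: swapping arc(right, 3) and straight(3) lands elsewhere
start: (-1, 3) facing west
t=1 arc(right, 3) ⇒ (-4, 6) facing north
t=2 arc(right, 4) ⇒ (0, 10) facing east
t=3 straight(3) ⇒ (3, 10) facing east
no rival 3-sequence matches.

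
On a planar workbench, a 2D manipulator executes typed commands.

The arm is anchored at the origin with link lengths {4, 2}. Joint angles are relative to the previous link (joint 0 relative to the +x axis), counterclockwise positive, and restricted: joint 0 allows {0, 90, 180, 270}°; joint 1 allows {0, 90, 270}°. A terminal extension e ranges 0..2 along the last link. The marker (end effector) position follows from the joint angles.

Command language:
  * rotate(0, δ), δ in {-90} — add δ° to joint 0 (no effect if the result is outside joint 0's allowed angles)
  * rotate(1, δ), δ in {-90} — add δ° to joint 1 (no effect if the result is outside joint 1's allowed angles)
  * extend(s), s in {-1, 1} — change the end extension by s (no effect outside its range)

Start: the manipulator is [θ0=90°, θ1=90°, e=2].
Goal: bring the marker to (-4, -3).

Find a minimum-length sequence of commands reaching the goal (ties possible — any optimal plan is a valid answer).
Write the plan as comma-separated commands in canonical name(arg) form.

start: [θ0=90°, θ1=90°, e=2]
1. extend(-1) → [θ0=90°, θ1=90°, e=1]
2. rotate(0, -90) → [θ0=0°, θ1=90°, e=1]
3. rotate(0, -90) → [θ0=270°, θ1=90°, e=1]
4. rotate(0, -90) → [θ0=180°, θ1=90°, e=1]
shorter routes all fall short; 4 is best.

extend(-1), rotate(0, -90), rotate(0, -90), rotate(0, -90)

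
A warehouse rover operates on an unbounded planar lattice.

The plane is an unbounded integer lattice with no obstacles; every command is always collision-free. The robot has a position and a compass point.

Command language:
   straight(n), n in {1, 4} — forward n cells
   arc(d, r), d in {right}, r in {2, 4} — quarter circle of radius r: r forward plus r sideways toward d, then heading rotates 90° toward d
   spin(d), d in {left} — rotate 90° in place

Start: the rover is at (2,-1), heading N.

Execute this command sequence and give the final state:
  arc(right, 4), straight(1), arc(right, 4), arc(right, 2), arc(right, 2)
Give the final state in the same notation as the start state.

at (7,-1), heading N

begin: at (2,-1), heading N
[1] after arc(right, 4): at (6,3), heading E
[2] after straight(1): at (7,3), heading E
[3] after arc(right, 4): at (11,-1), heading S
[4] after arc(right, 2): at (9,-3), heading W
[5] after arc(right, 2): at (7,-1), heading N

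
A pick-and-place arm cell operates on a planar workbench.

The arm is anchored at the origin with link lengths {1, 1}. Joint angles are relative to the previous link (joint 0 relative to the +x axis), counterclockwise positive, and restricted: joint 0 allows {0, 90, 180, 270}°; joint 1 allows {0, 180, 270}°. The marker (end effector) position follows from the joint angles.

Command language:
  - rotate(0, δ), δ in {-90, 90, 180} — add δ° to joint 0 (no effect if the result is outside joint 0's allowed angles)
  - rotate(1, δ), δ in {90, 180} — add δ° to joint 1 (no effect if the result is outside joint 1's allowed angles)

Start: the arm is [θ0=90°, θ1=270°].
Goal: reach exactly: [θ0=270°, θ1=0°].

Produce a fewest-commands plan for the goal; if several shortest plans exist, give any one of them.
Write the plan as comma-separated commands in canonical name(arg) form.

from: [θ0=90°, θ1=270°]
step 1 (rotate(0, 180)): [θ0=270°, θ1=270°]
step 2 (rotate(1, 90)): [θ0=270°, θ1=0°]
nothing shorter than 2 reaches the goal.

rotate(0, 180), rotate(1, 90)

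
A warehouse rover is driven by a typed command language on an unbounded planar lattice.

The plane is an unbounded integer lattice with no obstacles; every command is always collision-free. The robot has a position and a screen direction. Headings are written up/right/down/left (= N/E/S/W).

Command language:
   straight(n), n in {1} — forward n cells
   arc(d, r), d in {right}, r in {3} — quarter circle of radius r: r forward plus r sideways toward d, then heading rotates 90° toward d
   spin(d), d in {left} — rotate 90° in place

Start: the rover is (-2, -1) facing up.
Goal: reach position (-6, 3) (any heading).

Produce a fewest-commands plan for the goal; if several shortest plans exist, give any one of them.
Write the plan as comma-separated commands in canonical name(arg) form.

straight(1), spin(left), straight(1), arc(right, 3)

start: (-2, -1) facing up
[1] after straight(1): (-2, 0) facing up
[2] after spin(left): (-2, 0) facing left
[3] after straight(1): (-3, 0) facing left
[4] after arc(right, 3): (-6, 3) facing up
shorter routes all fall short; 4 is best.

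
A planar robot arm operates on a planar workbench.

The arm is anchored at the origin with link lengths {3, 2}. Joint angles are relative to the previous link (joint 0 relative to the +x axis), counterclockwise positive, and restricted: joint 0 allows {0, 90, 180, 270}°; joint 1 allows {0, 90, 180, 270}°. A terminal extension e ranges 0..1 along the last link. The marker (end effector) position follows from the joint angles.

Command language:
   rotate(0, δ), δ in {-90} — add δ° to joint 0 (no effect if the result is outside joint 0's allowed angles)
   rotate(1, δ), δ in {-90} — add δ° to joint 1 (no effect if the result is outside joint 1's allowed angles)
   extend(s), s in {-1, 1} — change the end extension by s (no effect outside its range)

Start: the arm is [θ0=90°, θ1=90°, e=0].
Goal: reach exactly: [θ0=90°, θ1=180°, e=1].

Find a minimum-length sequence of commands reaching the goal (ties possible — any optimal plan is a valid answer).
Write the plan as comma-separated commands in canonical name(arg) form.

extend(1), rotate(1, -90), rotate(1, -90), rotate(1, -90)

start: [θ0=90°, θ1=90°, e=0]
[1] after extend(1): [θ0=90°, θ1=90°, e=1]
[2] after rotate(1, -90): [θ0=90°, θ1=0°, e=1]
[3] after rotate(1, -90): [θ0=90°, θ1=270°, e=1]
[4] after rotate(1, -90): [θ0=90°, θ1=180°, e=1]
no 3-step plan works, so 4 is optimal.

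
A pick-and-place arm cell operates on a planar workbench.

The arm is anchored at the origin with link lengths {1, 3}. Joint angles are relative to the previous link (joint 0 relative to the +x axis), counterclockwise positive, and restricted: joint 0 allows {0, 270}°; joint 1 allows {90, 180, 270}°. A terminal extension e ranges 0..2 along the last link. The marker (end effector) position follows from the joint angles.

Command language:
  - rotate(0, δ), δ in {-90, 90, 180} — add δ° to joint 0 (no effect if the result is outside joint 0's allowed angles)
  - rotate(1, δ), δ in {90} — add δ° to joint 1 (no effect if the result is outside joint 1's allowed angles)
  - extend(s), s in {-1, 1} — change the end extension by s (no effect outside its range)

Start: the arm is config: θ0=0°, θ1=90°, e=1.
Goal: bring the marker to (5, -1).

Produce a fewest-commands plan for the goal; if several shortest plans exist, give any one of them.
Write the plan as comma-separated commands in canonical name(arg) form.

rotate(0, -90), extend(1)

t0: config: θ0=0°, θ1=90°, e=1
[1] after rotate(0, -90): config: θ0=270°, θ1=90°, e=1
[2] after extend(1): config: θ0=270°, θ1=90°, e=2
shorter routes all fall short; 2 is best.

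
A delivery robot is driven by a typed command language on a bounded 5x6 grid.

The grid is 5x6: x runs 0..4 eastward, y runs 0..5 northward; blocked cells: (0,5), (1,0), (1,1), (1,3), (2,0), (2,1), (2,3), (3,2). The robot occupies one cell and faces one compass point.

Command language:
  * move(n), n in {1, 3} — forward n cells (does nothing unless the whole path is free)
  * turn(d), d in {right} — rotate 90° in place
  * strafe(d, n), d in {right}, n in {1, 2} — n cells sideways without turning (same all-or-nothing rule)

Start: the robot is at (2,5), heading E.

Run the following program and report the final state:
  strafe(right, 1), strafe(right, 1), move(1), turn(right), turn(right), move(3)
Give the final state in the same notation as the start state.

start: at (2,5), heading E
1. strafe(right, 1) → at (2,4), heading E
2. strafe(right, 1) → at (2,4), heading E
3. move(1) → at (3,4), heading E
4. turn(right) → at (3,4), heading S
5. turn(right) → at (3,4), heading W
6. move(3) → at (0,4), heading W

at (0,4), heading W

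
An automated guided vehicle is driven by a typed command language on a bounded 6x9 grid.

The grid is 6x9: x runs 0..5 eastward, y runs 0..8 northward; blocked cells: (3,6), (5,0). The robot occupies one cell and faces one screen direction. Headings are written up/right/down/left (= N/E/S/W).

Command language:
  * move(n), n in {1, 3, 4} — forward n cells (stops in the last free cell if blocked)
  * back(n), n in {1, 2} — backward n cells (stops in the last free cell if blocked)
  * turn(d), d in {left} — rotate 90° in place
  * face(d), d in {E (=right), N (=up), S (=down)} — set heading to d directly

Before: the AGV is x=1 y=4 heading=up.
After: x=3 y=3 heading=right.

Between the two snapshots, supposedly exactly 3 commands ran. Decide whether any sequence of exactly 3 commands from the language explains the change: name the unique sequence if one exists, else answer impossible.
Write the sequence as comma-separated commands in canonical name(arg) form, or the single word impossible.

impossible

no 3-step route produces this change.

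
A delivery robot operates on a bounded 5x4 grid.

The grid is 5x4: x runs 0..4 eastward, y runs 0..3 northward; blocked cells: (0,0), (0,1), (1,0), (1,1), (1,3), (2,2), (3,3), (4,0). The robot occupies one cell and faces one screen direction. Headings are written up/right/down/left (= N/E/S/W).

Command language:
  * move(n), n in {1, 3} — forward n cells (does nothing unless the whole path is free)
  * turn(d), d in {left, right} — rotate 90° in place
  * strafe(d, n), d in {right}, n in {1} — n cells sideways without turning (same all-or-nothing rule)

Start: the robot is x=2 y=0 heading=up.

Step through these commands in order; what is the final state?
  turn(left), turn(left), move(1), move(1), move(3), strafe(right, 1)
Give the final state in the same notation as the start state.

x=2 y=0 heading=down

initial: x=2 y=0 heading=up
1. turn(left) → x=2 y=0 heading=left
2. turn(left) → x=2 y=0 heading=down
3. move(1) → x=2 y=0 heading=down
4. move(1) → x=2 y=0 heading=down
5. move(3) → x=2 y=0 heading=down
6. strafe(right, 1) → x=2 y=0 heading=down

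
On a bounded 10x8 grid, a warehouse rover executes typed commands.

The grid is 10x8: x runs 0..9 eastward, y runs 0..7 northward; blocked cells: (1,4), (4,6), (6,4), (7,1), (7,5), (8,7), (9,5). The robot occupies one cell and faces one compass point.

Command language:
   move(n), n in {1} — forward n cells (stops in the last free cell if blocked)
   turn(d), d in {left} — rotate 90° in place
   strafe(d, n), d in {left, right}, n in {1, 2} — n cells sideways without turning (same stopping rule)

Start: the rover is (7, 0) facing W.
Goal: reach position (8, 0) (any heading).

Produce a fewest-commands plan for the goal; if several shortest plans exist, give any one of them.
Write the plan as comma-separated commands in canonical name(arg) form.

t0: (7, 0) facing W
step 1 (turn(left)): (7, 0) facing S
step 2 (strafe(left, 1)): (8, 0) facing S
shorter routes all fall short; 2 is best.

turn(left), strafe(left, 1)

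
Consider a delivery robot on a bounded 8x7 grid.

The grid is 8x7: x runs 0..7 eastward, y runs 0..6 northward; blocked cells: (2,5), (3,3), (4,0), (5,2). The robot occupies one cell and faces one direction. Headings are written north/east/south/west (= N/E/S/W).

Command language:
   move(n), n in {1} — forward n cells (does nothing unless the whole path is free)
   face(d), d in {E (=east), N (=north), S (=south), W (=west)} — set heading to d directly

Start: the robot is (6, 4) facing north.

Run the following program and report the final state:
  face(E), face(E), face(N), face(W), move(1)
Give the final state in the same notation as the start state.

(5, 4) facing west

begin: (6, 4) facing north
t=1 face(E) ⇒ (6, 4) facing east
t=2 face(E) ⇒ (6, 4) facing east
t=3 face(N) ⇒ (6, 4) facing north
t=4 face(W) ⇒ (6, 4) facing west
t=5 move(1) ⇒ (5, 4) facing west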